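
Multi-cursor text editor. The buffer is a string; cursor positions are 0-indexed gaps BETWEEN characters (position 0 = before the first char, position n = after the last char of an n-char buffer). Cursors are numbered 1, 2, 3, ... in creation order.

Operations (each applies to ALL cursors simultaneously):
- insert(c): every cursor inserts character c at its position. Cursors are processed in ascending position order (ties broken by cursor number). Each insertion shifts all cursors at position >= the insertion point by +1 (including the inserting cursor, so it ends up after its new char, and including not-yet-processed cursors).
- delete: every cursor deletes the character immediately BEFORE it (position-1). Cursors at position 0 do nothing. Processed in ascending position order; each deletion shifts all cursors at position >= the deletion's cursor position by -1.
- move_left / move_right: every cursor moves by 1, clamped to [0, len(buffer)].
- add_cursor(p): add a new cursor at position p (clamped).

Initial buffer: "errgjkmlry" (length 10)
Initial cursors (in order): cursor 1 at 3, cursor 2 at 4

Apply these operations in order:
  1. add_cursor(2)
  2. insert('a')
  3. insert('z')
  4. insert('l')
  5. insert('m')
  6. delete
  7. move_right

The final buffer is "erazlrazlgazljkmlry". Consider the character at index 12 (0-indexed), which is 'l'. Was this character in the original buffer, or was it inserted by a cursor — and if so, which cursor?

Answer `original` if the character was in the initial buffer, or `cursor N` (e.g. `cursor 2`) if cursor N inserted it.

After op 1 (add_cursor(2)): buffer="errgjkmlry" (len 10), cursors c3@2 c1@3 c2@4, authorship ..........
After op 2 (insert('a')): buffer="eraragajkmlry" (len 13), cursors c3@3 c1@5 c2@7, authorship ..3.1.2......
After op 3 (insert('z')): buffer="erazrazgazjkmlry" (len 16), cursors c3@4 c1@7 c2@10, authorship ..33.11.22......
After op 4 (insert('l')): buffer="erazlrazlgazljkmlry" (len 19), cursors c3@5 c1@9 c2@13, authorship ..333.111.222......
After op 5 (insert('m')): buffer="erazlmrazlmgazlmjkmlry" (len 22), cursors c3@6 c1@11 c2@16, authorship ..3333.1111.2222......
After op 6 (delete): buffer="erazlrazlgazljkmlry" (len 19), cursors c3@5 c1@9 c2@13, authorship ..333.111.222......
After op 7 (move_right): buffer="erazlrazlgazljkmlry" (len 19), cursors c3@6 c1@10 c2@14, authorship ..333.111.222......
Authorship (.=original, N=cursor N): . . 3 3 3 . 1 1 1 . 2 2 2 . . . . . .
Index 12: author = 2

Answer: cursor 2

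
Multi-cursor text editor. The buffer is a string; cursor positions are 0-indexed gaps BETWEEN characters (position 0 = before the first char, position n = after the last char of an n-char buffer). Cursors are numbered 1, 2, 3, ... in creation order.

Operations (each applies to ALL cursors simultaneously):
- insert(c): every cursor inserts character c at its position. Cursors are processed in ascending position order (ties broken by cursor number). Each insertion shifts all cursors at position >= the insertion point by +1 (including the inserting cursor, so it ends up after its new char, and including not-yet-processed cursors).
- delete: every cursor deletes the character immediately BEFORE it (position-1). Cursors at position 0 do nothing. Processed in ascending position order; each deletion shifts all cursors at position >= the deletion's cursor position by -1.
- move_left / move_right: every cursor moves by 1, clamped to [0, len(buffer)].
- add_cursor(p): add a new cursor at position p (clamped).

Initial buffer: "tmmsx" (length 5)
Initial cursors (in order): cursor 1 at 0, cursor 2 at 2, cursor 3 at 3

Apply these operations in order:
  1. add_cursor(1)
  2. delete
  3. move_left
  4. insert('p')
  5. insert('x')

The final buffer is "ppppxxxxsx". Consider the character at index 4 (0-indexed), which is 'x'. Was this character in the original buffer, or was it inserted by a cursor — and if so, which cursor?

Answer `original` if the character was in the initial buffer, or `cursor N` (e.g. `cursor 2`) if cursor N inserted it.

Answer: cursor 1

Derivation:
After op 1 (add_cursor(1)): buffer="tmmsx" (len 5), cursors c1@0 c4@1 c2@2 c3@3, authorship .....
After op 2 (delete): buffer="sx" (len 2), cursors c1@0 c2@0 c3@0 c4@0, authorship ..
After op 3 (move_left): buffer="sx" (len 2), cursors c1@0 c2@0 c3@0 c4@0, authorship ..
After op 4 (insert('p')): buffer="ppppsx" (len 6), cursors c1@4 c2@4 c3@4 c4@4, authorship 1234..
After op 5 (insert('x')): buffer="ppppxxxxsx" (len 10), cursors c1@8 c2@8 c3@8 c4@8, authorship 12341234..
Authorship (.=original, N=cursor N): 1 2 3 4 1 2 3 4 . .
Index 4: author = 1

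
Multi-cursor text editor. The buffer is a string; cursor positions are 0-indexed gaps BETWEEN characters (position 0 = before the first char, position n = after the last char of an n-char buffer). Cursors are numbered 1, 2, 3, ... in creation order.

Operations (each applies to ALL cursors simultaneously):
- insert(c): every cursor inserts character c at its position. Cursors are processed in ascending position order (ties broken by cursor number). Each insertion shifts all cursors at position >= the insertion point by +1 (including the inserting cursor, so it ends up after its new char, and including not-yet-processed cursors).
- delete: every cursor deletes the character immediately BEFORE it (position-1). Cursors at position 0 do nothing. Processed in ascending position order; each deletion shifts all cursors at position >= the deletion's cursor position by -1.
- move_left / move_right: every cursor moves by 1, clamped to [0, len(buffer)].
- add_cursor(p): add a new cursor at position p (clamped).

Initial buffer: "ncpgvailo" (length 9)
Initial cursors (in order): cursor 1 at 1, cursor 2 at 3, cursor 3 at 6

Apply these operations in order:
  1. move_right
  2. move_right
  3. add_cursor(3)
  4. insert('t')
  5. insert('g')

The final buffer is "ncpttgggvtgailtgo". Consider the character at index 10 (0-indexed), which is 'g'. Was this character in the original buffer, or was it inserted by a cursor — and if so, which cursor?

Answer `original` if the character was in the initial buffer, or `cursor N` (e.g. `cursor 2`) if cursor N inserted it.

Answer: cursor 2

Derivation:
After op 1 (move_right): buffer="ncpgvailo" (len 9), cursors c1@2 c2@4 c3@7, authorship .........
After op 2 (move_right): buffer="ncpgvailo" (len 9), cursors c1@3 c2@5 c3@8, authorship .........
After op 3 (add_cursor(3)): buffer="ncpgvailo" (len 9), cursors c1@3 c4@3 c2@5 c3@8, authorship .........
After op 4 (insert('t')): buffer="ncpttgvtailto" (len 13), cursors c1@5 c4@5 c2@8 c3@12, authorship ...14..2...3.
After op 5 (insert('g')): buffer="ncpttgggvtgailtgo" (len 17), cursors c1@7 c4@7 c2@11 c3@16, authorship ...1414..22...33.
Authorship (.=original, N=cursor N): . . . 1 4 1 4 . . 2 2 . . . 3 3 .
Index 10: author = 2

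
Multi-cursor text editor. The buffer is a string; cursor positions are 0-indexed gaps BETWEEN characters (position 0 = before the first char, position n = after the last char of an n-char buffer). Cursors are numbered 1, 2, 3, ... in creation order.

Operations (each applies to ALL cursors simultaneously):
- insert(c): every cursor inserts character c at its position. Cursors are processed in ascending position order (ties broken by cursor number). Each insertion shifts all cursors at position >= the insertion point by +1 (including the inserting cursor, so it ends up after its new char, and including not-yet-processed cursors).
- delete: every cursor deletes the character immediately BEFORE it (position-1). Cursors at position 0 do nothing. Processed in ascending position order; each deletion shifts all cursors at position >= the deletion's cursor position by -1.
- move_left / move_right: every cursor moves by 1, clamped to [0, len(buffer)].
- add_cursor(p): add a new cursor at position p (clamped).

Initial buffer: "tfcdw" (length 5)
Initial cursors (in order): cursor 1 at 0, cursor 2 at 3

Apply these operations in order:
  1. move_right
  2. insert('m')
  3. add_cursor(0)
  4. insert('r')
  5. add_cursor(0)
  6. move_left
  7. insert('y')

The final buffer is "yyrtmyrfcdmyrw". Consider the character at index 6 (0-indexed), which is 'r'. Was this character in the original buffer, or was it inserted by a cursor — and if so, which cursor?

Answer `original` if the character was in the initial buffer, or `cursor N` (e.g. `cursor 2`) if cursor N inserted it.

Answer: cursor 1

Derivation:
After op 1 (move_right): buffer="tfcdw" (len 5), cursors c1@1 c2@4, authorship .....
After op 2 (insert('m')): buffer="tmfcdmw" (len 7), cursors c1@2 c2@6, authorship .1...2.
After op 3 (add_cursor(0)): buffer="tmfcdmw" (len 7), cursors c3@0 c1@2 c2@6, authorship .1...2.
After op 4 (insert('r')): buffer="rtmrfcdmrw" (len 10), cursors c3@1 c1@4 c2@9, authorship 3.11...22.
After op 5 (add_cursor(0)): buffer="rtmrfcdmrw" (len 10), cursors c4@0 c3@1 c1@4 c2@9, authorship 3.11...22.
After op 6 (move_left): buffer="rtmrfcdmrw" (len 10), cursors c3@0 c4@0 c1@3 c2@8, authorship 3.11...22.
After op 7 (insert('y')): buffer="yyrtmyrfcdmyrw" (len 14), cursors c3@2 c4@2 c1@6 c2@12, authorship 343.111...222.
Authorship (.=original, N=cursor N): 3 4 3 . 1 1 1 . . . 2 2 2 .
Index 6: author = 1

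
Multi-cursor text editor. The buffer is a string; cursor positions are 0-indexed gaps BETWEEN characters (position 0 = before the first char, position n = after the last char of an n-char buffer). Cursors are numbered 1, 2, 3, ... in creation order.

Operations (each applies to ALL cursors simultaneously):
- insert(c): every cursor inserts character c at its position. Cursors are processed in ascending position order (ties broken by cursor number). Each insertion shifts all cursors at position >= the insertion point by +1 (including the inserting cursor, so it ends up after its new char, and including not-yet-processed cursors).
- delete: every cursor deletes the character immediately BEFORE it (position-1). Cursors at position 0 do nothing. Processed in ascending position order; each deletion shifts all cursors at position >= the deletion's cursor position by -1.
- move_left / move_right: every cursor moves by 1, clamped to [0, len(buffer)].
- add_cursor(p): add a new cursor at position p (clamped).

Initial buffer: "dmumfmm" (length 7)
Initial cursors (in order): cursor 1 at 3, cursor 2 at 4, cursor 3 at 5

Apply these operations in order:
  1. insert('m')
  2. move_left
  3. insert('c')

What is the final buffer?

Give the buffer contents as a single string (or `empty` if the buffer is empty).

After op 1 (insert('m')): buffer="dmummmfmmm" (len 10), cursors c1@4 c2@6 c3@8, authorship ...1.2.3..
After op 2 (move_left): buffer="dmummmfmmm" (len 10), cursors c1@3 c2@5 c3@7, authorship ...1.2.3..
After op 3 (insert('c')): buffer="dmucmmcmfcmmm" (len 13), cursors c1@4 c2@7 c3@10, authorship ...11.22.33..

Answer: dmucmmcmfcmmm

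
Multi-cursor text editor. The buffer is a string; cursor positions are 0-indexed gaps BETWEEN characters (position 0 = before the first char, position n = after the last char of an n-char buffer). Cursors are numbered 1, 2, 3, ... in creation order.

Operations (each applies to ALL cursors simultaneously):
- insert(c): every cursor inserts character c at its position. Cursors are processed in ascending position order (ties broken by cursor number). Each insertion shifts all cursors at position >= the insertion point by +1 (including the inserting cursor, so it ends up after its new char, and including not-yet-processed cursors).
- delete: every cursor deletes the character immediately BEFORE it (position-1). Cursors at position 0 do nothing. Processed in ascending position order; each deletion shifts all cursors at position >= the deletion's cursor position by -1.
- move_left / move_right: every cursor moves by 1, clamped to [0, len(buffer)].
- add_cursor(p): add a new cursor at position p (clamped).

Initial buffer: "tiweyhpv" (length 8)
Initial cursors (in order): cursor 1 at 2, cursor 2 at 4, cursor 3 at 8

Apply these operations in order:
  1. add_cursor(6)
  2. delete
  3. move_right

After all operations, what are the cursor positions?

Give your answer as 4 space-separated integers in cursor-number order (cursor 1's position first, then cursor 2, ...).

Answer: 2 3 4 4

Derivation:
After op 1 (add_cursor(6)): buffer="tiweyhpv" (len 8), cursors c1@2 c2@4 c4@6 c3@8, authorship ........
After op 2 (delete): buffer="twyp" (len 4), cursors c1@1 c2@2 c4@3 c3@4, authorship ....
After op 3 (move_right): buffer="twyp" (len 4), cursors c1@2 c2@3 c3@4 c4@4, authorship ....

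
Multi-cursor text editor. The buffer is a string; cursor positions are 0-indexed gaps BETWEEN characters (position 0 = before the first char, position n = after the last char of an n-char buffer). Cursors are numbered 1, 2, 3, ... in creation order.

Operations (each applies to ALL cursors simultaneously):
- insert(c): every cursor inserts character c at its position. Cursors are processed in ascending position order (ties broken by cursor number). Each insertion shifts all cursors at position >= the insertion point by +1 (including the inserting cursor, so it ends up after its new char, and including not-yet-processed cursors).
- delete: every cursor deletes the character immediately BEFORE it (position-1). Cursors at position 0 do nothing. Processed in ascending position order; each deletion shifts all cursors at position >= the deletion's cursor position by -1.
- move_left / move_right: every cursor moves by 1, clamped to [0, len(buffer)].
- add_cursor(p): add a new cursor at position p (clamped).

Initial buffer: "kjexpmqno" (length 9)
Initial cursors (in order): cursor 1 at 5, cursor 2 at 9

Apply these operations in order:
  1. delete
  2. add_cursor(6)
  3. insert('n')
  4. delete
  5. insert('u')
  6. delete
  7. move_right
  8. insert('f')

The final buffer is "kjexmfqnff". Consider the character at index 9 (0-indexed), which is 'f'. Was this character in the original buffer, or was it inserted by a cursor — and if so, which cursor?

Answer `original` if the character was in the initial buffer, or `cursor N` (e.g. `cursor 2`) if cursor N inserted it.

After op 1 (delete): buffer="kjexmqn" (len 7), cursors c1@4 c2@7, authorship .......
After op 2 (add_cursor(6)): buffer="kjexmqn" (len 7), cursors c1@4 c3@6 c2@7, authorship .......
After op 3 (insert('n')): buffer="kjexnmqnnn" (len 10), cursors c1@5 c3@8 c2@10, authorship ....1..3.2
After op 4 (delete): buffer="kjexmqn" (len 7), cursors c1@4 c3@6 c2@7, authorship .......
After op 5 (insert('u')): buffer="kjexumqunu" (len 10), cursors c1@5 c3@8 c2@10, authorship ....1..3.2
After op 6 (delete): buffer="kjexmqn" (len 7), cursors c1@4 c3@6 c2@7, authorship .......
After op 7 (move_right): buffer="kjexmqn" (len 7), cursors c1@5 c2@7 c3@7, authorship .......
After op 8 (insert('f')): buffer="kjexmfqnff" (len 10), cursors c1@6 c2@10 c3@10, authorship .....1..23
Authorship (.=original, N=cursor N): . . . . . 1 . . 2 3
Index 9: author = 3

Answer: cursor 3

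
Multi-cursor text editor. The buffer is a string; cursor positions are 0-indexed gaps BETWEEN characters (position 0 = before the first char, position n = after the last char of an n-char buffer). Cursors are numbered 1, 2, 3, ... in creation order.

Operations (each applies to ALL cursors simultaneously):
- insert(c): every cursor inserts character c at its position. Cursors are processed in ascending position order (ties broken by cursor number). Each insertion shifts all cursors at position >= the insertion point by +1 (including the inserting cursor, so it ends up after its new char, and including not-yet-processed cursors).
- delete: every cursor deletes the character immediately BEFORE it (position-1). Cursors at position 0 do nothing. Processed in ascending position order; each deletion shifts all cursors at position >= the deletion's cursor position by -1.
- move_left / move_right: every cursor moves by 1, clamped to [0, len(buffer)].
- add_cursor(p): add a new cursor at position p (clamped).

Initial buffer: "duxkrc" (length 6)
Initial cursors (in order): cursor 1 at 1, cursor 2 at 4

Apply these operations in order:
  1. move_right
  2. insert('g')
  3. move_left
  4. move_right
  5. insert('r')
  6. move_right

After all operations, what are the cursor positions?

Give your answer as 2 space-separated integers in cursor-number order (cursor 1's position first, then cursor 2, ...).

After op 1 (move_right): buffer="duxkrc" (len 6), cursors c1@2 c2@5, authorship ......
After op 2 (insert('g')): buffer="dugxkrgc" (len 8), cursors c1@3 c2@7, authorship ..1...2.
After op 3 (move_left): buffer="dugxkrgc" (len 8), cursors c1@2 c2@6, authorship ..1...2.
After op 4 (move_right): buffer="dugxkrgc" (len 8), cursors c1@3 c2@7, authorship ..1...2.
After op 5 (insert('r')): buffer="dugrxkrgrc" (len 10), cursors c1@4 c2@9, authorship ..11...22.
After op 6 (move_right): buffer="dugrxkrgrc" (len 10), cursors c1@5 c2@10, authorship ..11...22.

Answer: 5 10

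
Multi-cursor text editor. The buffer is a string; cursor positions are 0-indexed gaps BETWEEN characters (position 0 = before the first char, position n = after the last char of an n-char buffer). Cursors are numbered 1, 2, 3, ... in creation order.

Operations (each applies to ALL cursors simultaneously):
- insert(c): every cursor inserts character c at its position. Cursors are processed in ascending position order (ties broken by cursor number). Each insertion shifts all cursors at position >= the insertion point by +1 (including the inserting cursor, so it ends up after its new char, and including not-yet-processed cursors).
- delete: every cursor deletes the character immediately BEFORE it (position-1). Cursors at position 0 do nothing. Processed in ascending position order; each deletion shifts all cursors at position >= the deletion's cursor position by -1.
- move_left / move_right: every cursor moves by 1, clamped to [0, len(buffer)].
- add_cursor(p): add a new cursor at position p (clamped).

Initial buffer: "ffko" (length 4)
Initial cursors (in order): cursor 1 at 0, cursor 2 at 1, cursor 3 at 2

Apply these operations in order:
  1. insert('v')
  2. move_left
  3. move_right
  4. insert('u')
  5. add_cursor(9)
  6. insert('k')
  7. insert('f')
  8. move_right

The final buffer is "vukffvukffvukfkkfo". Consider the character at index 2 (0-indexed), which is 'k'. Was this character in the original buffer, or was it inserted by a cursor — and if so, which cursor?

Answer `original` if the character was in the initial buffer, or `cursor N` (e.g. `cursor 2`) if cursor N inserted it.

After op 1 (insert('v')): buffer="vfvfvko" (len 7), cursors c1@1 c2@3 c3@5, authorship 1.2.3..
After op 2 (move_left): buffer="vfvfvko" (len 7), cursors c1@0 c2@2 c3@4, authorship 1.2.3..
After op 3 (move_right): buffer="vfvfvko" (len 7), cursors c1@1 c2@3 c3@5, authorship 1.2.3..
After op 4 (insert('u')): buffer="vufvufvuko" (len 10), cursors c1@2 c2@5 c3@8, authorship 11.22.33..
After op 5 (add_cursor(9)): buffer="vufvufvuko" (len 10), cursors c1@2 c2@5 c3@8 c4@9, authorship 11.22.33..
After op 6 (insert('k')): buffer="vukfvukfvukkko" (len 14), cursors c1@3 c2@7 c3@11 c4@13, authorship 111.222.333.4.
After op 7 (insert('f')): buffer="vukffvukffvukfkkfo" (len 18), cursors c1@4 c2@9 c3@14 c4@17, authorship 1111.2222.3333.44.
After op 8 (move_right): buffer="vukffvukffvukfkkfo" (len 18), cursors c1@5 c2@10 c3@15 c4@18, authorship 1111.2222.3333.44.
Authorship (.=original, N=cursor N): 1 1 1 1 . 2 2 2 2 . 3 3 3 3 . 4 4 .
Index 2: author = 1

Answer: cursor 1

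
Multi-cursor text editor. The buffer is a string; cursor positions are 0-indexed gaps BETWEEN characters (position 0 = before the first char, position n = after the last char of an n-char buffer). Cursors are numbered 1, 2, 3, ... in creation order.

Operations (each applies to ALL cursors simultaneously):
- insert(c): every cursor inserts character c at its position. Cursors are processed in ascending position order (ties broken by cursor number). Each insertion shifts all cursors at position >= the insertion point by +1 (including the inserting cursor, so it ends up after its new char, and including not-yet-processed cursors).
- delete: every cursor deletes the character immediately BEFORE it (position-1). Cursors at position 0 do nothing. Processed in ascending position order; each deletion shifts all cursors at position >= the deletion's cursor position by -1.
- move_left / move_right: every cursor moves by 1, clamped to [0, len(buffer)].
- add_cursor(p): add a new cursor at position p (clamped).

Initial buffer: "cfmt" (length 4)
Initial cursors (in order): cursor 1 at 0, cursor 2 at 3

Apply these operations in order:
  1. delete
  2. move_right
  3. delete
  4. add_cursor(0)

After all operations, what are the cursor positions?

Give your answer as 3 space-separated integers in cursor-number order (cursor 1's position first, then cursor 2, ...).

After op 1 (delete): buffer="cft" (len 3), cursors c1@0 c2@2, authorship ...
After op 2 (move_right): buffer="cft" (len 3), cursors c1@1 c2@3, authorship ...
After op 3 (delete): buffer="f" (len 1), cursors c1@0 c2@1, authorship .
After op 4 (add_cursor(0)): buffer="f" (len 1), cursors c1@0 c3@0 c2@1, authorship .

Answer: 0 1 0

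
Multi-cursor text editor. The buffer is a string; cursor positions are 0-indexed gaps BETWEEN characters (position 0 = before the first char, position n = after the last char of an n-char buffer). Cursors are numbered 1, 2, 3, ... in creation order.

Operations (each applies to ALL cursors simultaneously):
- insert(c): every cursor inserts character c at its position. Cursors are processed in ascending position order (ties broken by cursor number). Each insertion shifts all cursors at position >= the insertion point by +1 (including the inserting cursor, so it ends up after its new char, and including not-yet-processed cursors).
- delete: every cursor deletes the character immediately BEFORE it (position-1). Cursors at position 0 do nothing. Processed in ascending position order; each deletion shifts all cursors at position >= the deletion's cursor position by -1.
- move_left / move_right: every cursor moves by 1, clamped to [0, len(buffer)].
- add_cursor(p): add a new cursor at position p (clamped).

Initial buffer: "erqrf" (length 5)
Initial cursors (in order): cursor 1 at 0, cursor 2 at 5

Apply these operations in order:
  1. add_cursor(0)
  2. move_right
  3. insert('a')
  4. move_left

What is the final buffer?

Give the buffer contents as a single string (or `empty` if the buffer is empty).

After op 1 (add_cursor(0)): buffer="erqrf" (len 5), cursors c1@0 c3@0 c2@5, authorship .....
After op 2 (move_right): buffer="erqrf" (len 5), cursors c1@1 c3@1 c2@5, authorship .....
After op 3 (insert('a')): buffer="eaarqrfa" (len 8), cursors c1@3 c3@3 c2@8, authorship .13....2
After op 4 (move_left): buffer="eaarqrfa" (len 8), cursors c1@2 c3@2 c2@7, authorship .13....2

Answer: eaarqrfa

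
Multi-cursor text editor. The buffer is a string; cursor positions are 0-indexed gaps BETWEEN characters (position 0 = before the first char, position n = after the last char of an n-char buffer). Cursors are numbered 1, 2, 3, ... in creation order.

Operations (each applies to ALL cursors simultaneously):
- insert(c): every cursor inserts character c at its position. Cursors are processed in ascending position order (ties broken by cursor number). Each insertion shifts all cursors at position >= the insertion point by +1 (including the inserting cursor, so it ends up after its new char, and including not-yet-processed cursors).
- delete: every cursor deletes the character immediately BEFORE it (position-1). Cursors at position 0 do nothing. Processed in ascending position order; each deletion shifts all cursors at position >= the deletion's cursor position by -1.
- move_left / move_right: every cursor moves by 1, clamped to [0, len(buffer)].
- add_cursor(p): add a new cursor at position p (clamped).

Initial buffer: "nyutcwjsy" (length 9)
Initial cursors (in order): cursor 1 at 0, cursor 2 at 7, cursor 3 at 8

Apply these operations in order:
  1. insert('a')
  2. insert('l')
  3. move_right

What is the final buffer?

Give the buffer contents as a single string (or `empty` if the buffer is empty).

After op 1 (insert('a')): buffer="anyutcwjasay" (len 12), cursors c1@1 c2@9 c3@11, authorship 1.......2.3.
After op 2 (insert('l')): buffer="alnyutcwjalsaly" (len 15), cursors c1@2 c2@11 c3@14, authorship 11.......22.33.
After op 3 (move_right): buffer="alnyutcwjalsaly" (len 15), cursors c1@3 c2@12 c3@15, authorship 11.......22.33.

Answer: alnyutcwjalsaly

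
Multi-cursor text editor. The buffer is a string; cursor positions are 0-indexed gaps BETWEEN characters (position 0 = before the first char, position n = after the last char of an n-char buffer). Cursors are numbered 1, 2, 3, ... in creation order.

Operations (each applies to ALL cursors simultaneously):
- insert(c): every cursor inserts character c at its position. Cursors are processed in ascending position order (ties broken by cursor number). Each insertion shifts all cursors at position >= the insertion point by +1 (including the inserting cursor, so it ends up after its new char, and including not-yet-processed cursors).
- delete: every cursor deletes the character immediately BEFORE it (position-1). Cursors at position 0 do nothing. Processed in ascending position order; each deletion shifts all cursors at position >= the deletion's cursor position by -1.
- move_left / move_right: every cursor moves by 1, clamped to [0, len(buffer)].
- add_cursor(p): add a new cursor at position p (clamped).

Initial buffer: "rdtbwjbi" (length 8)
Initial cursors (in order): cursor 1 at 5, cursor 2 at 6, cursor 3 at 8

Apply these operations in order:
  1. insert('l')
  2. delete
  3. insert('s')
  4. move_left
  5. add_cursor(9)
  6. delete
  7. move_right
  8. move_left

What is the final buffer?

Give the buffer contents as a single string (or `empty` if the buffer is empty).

After op 1 (insert('l')): buffer="rdtbwljlbil" (len 11), cursors c1@6 c2@8 c3@11, authorship .....1.2..3
After op 2 (delete): buffer="rdtbwjbi" (len 8), cursors c1@5 c2@6 c3@8, authorship ........
After op 3 (insert('s')): buffer="rdtbwsjsbis" (len 11), cursors c1@6 c2@8 c3@11, authorship .....1.2..3
After op 4 (move_left): buffer="rdtbwsjsbis" (len 11), cursors c1@5 c2@7 c3@10, authorship .....1.2..3
After op 5 (add_cursor(9)): buffer="rdtbwsjsbis" (len 11), cursors c1@5 c2@7 c4@9 c3@10, authorship .....1.2..3
After op 6 (delete): buffer="rdtbsss" (len 7), cursors c1@4 c2@5 c3@6 c4@6, authorship ....123
After op 7 (move_right): buffer="rdtbsss" (len 7), cursors c1@5 c2@6 c3@7 c4@7, authorship ....123
After op 8 (move_left): buffer="rdtbsss" (len 7), cursors c1@4 c2@5 c3@6 c4@6, authorship ....123

Answer: rdtbsss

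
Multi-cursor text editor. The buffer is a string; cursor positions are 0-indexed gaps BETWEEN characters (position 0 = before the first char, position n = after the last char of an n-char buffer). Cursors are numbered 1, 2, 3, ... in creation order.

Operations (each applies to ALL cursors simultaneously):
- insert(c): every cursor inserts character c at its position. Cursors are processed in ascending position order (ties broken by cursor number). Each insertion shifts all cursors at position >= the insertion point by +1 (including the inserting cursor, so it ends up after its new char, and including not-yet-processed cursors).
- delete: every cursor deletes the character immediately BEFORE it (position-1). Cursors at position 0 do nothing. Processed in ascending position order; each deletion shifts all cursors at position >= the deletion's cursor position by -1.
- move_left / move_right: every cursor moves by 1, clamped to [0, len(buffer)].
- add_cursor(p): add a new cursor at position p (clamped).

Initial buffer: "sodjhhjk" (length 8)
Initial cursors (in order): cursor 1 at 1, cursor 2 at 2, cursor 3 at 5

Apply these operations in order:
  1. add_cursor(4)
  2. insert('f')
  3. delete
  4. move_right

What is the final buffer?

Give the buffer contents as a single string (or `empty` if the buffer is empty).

After op 1 (add_cursor(4)): buffer="sodjhhjk" (len 8), cursors c1@1 c2@2 c4@4 c3@5, authorship ........
After op 2 (insert('f')): buffer="sfofdjfhfhjk" (len 12), cursors c1@2 c2@4 c4@7 c3@9, authorship .1.2..4.3...
After op 3 (delete): buffer="sodjhhjk" (len 8), cursors c1@1 c2@2 c4@4 c3@5, authorship ........
After op 4 (move_right): buffer="sodjhhjk" (len 8), cursors c1@2 c2@3 c4@5 c3@6, authorship ........

Answer: sodjhhjk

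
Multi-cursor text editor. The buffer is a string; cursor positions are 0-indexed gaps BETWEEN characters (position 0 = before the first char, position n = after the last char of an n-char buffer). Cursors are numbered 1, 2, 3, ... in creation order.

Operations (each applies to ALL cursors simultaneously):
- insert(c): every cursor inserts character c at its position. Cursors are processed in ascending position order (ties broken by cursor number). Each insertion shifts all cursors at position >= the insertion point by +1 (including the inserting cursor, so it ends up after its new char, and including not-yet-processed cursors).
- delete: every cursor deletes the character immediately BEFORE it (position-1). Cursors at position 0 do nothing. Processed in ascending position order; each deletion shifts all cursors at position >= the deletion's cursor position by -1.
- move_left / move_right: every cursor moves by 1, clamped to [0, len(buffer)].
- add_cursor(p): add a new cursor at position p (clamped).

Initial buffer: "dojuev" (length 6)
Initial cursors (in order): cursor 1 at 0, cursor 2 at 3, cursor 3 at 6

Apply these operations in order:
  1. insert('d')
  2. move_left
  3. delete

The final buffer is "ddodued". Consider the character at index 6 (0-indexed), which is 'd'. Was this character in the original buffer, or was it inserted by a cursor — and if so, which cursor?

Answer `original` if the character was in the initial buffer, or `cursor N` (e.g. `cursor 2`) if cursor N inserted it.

Answer: cursor 3

Derivation:
After op 1 (insert('d')): buffer="ddojduevd" (len 9), cursors c1@1 c2@5 c3@9, authorship 1...2...3
After op 2 (move_left): buffer="ddojduevd" (len 9), cursors c1@0 c2@4 c3@8, authorship 1...2...3
After op 3 (delete): buffer="ddodued" (len 7), cursors c1@0 c2@3 c3@6, authorship 1..2..3
Authorship (.=original, N=cursor N): 1 . . 2 . . 3
Index 6: author = 3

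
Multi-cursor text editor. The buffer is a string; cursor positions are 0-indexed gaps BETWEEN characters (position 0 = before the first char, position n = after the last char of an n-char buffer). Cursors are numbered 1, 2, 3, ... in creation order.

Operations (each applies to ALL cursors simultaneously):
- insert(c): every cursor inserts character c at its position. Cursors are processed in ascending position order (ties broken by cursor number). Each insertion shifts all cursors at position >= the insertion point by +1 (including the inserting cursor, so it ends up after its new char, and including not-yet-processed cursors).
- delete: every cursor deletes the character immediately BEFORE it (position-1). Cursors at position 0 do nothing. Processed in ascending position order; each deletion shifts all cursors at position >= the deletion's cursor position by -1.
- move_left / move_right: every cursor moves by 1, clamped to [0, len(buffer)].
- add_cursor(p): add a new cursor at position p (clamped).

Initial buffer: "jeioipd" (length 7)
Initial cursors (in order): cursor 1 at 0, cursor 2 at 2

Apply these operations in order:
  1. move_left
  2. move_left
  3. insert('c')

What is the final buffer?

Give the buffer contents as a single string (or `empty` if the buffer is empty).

Answer: ccjeioipd

Derivation:
After op 1 (move_left): buffer="jeioipd" (len 7), cursors c1@0 c2@1, authorship .......
After op 2 (move_left): buffer="jeioipd" (len 7), cursors c1@0 c2@0, authorship .......
After op 3 (insert('c')): buffer="ccjeioipd" (len 9), cursors c1@2 c2@2, authorship 12.......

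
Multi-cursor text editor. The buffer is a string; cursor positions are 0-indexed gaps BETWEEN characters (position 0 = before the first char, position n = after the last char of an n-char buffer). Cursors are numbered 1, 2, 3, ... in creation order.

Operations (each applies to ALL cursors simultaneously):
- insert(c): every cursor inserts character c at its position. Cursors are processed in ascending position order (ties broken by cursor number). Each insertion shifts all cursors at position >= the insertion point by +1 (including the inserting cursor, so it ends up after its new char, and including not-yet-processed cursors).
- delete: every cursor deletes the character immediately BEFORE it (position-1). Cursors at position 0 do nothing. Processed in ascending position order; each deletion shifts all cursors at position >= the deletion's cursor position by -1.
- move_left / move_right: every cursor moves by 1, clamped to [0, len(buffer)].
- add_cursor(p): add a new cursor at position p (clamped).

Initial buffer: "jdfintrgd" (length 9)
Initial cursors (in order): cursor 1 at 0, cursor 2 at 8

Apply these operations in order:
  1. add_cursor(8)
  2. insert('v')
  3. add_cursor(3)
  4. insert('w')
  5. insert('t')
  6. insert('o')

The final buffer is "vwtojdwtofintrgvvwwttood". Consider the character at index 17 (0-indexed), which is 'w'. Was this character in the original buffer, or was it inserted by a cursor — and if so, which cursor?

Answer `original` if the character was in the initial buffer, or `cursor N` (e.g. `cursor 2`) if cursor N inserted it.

Answer: cursor 2

Derivation:
After op 1 (add_cursor(8)): buffer="jdfintrgd" (len 9), cursors c1@0 c2@8 c3@8, authorship .........
After op 2 (insert('v')): buffer="vjdfintrgvvd" (len 12), cursors c1@1 c2@11 c3@11, authorship 1........23.
After op 3 (add_cursor(3)): buffer="vjdfintrgvvd" (len 12), cursors c1@1 c4@3 c2@11 c3@11, authorship 1........23.
After op 4 (insert('w')): buffer="vwjdwfintrgvvwwd" (len 16), cursors c1@2 c4@5 c2@15 c3@15, authorship 11..4......2323.
After op 5 (insert('t')): buffer="vwtjdwtfintrgvvwwttd" (len 20), cursors c1@3 c4@7 c2@19 c3@19, authorship 111..44......232323.
After op 6 (insert('o')): buffer="vwtojdwtofintrgvvwwttood" (len 24), cursors c1@4 c4@9 c2@23 c3@23, authorship 1111..444......23232323.
Authorship (.=original, N=cursor N): 1 1 1 1 . . 4 4 4 . . . . . . 2 3 2 3 2 3 2 3 .
Index 17: author = 2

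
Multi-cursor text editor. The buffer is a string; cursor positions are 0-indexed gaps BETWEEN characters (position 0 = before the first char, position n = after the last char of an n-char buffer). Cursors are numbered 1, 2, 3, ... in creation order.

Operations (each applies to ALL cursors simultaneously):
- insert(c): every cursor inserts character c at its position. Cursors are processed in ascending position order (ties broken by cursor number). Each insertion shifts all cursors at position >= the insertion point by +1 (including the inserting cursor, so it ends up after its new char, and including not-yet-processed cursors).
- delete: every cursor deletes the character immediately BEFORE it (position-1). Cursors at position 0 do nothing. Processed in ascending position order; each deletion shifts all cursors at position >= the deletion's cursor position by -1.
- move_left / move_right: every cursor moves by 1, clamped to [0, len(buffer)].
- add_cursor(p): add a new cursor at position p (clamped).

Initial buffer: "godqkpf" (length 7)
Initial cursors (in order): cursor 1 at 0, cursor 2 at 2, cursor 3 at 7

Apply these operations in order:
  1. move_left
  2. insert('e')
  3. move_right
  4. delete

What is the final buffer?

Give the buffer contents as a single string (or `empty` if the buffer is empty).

After op 1 (move_left): buffer="godqkpf" (len 7), cursors c1@0 c2@1 c3@6, authorship .......
After op 2 (insert('e')): buffer="egeodqkpef" (len 10), cursors c1@1 c2@3 c3@9, authorship 1.2.....3.
After op 3 (move_right): buffer="egeodqkpef" (len 10), cursors c1@2 c2@4 c3@10, authorship 1.2.....3.
After op 4 (delete): buffer="eedqkpe" (len 7), cursors c1@1 c2@2 c3@7, authorship 12....3

Answer: eedqkpe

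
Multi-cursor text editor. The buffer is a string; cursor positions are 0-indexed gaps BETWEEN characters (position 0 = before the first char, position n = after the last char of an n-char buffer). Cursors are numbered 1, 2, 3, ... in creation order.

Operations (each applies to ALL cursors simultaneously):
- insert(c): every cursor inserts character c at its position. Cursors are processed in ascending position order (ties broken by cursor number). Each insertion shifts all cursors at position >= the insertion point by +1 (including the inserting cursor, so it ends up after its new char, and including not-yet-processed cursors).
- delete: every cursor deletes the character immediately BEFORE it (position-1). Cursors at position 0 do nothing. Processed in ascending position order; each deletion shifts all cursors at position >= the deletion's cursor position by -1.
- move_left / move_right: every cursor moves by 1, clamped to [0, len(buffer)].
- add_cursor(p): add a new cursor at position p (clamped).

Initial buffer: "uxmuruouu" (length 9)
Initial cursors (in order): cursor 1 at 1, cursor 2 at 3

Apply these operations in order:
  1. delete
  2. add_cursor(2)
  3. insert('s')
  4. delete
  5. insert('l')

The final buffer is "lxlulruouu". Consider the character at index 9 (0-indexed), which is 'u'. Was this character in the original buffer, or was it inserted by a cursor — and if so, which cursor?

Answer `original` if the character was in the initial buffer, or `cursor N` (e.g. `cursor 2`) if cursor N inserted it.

After op 1 (delete): buffer="xuruouu" (len 7), cursors c1@0 c2@1, authorship .......
After op 2 (add_cursor(2)): buffer="xuruouu" (len 7), cursors c1@0 c2@1 c3@2, authorship .......
After op 3 (insert('s')): buffer="sxsusruouu" (len 10), cursors c1@1 c2@3 c3@5, authorship 1.2.3.....
After op 4 (delete): buffer="xuruouu" (len 7), cursors c1@0 c2@1 c3@2, authorship .......
After op 5 (insert('l')): buffer="lxlulruouu" (len 10), cursors c1@1 c2@3 c3@5, authorship 1.2.3.....
Authorship (.=original, N=cursor N): 1 . 2 . 3 . . . . .
Index 9: author = original

Answer: original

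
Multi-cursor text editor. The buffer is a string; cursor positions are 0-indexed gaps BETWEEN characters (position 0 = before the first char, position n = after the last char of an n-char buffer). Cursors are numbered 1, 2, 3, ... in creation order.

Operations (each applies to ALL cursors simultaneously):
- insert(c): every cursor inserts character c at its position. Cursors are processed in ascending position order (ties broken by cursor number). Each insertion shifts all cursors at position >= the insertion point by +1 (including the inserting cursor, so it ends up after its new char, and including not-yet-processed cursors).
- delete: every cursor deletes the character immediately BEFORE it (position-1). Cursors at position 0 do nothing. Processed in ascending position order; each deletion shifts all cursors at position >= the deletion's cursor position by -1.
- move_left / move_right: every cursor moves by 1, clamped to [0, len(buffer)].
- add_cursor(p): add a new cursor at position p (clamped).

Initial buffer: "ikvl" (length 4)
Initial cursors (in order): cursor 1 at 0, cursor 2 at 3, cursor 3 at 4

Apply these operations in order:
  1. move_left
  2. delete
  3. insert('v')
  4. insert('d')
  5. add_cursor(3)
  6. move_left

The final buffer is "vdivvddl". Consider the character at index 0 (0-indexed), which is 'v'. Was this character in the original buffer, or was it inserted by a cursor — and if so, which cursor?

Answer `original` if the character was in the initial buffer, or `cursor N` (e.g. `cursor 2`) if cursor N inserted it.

After op 1 (move_left): buffer="ikvl" (len 4), cursors c1@0 c2@2 c3@3, authorship ....
After op 2 (delete): buffer="il" (len 2), cursors c1@0 c2@1 c3@1, authorship ..
After op 3 (insert('v')): buffer="vivvl" (len 5), cursors c1@1 c2@4 c3@4, authorship 1.23.
After op 4 (insert('d')): buffer="vdivvddl" (len 8), cursors c1@2 c2@7 c3@7, authorship 11.2323.
After op 5 (add_cursor(3)): buffer="vdivvddl" (len 8), cursors c1@2 c4@3 c2@7 c3@7, authorship 11.2323.
After op 6 (move_left): buffer="vdivvddl" (len 8), cursors c1@1 c4@2 c2@6 c3@6, authorship 11.2323.
Authorship (.=original, N=cursor N): 1 1 . 2 3 2 3 .
Index 0: author = 1

Answer: cursor 1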